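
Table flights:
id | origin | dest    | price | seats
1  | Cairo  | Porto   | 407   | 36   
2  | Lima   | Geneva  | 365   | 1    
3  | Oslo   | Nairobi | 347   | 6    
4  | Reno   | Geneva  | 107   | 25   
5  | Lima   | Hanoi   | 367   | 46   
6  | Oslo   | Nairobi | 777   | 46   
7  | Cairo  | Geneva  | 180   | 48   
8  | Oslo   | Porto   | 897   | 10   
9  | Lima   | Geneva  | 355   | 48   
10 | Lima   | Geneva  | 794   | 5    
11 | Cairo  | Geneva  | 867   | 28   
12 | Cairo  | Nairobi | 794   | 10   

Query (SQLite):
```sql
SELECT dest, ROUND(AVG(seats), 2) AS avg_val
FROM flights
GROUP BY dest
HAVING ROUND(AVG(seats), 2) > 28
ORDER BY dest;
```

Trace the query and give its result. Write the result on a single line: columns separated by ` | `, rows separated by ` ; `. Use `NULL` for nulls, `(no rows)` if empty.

Hanoi | 46

Partition flights by dest; compute ROUND(AVG(seats), 2) within each group.
HAVING: keep groups where ROUND(AVG(seats), 2) > 28.
  Geneva: ids {2, 4, 7, 9, 10, 11} → ROUND(AVG(seats), 2)=25.83
  Hanoi: ids {5} → ROUND(AVG(seats), 2)=46
  Nairobi: ids {3, 6, 12} → ROUND(AVG(seats), 2)=20.67
  Porto: ids {1, 8} → ROUND(AVG(seats), 2)=23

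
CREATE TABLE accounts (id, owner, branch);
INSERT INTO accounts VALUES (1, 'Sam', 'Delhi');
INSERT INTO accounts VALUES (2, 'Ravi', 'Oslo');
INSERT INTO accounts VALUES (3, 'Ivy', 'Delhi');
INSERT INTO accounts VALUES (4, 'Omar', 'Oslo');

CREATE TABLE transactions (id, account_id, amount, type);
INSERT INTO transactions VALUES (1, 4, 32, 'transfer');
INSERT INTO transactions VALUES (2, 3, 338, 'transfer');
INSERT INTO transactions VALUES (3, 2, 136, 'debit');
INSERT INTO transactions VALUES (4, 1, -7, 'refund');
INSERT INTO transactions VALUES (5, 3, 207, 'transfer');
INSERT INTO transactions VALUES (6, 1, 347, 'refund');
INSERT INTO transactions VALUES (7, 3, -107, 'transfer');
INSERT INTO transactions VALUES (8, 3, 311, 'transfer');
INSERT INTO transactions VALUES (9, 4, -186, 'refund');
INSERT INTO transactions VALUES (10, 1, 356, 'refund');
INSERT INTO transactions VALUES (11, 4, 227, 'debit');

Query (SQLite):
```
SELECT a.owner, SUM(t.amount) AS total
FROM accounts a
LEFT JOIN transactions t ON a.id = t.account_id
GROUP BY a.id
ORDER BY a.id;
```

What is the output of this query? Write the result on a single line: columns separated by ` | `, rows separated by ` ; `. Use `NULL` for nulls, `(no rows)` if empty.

Sam | 696 ; Ravi | 136 ; Ivy | 749 ; Omar | 73

LEFT JOIN keeps every accounts row; unmatched ones get NULL for transactions columns.
Group by accounts.id and compute SUM(t.amount). SUM over an all-NULL group is NULL.
  1: ids {4, 6, 10} → SUM(t.amount)=696
  2: ids {3} → SUM(t.amount)=136
  3: ids {2, 5, 7, 8} → SUM(t.amount)=749
  4: ids {1, 9, 11} → SUM(t.amount)=73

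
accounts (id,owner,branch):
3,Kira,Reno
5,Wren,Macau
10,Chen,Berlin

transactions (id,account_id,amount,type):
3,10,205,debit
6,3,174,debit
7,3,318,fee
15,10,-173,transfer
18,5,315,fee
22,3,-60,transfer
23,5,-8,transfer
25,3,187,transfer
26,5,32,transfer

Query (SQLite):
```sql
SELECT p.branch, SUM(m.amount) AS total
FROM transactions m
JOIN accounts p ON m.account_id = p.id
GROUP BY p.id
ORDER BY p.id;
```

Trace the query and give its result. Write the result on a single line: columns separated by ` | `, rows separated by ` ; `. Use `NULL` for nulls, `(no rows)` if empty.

Join each transactions row to its accounts via account_id.
Group joined rows by accounts.id; compute SUM(m.amount) per group.
  3: ids {6, 7, 22, 25} → SUM(m.amount)=619
  5: ids {18, 23, 26} → SUM(m.amount)=339
  10: ids {3, 15} → SUM(m.amount)=32

Reno | 619 ; Macau | 339 ; Berlin | 32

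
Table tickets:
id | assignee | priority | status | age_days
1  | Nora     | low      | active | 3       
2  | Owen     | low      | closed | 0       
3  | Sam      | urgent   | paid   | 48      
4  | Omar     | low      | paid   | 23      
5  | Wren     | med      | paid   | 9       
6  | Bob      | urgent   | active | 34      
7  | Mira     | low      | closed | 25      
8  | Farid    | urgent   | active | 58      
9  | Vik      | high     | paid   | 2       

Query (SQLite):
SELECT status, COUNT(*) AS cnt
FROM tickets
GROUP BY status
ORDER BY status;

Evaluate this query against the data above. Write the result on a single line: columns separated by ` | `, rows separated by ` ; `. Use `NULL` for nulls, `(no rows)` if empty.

Partition tickets by status; compute COUNT(*) within each group.
  active: ids {1, 6, 8} → COUNT(*)=3
  closed: ids {2, 7} → COUNT(*)=2
  paid: ids {3, 4, 5, 9} → COUNT(*)=4

active | 3 ; closed | 2 ; paid | 4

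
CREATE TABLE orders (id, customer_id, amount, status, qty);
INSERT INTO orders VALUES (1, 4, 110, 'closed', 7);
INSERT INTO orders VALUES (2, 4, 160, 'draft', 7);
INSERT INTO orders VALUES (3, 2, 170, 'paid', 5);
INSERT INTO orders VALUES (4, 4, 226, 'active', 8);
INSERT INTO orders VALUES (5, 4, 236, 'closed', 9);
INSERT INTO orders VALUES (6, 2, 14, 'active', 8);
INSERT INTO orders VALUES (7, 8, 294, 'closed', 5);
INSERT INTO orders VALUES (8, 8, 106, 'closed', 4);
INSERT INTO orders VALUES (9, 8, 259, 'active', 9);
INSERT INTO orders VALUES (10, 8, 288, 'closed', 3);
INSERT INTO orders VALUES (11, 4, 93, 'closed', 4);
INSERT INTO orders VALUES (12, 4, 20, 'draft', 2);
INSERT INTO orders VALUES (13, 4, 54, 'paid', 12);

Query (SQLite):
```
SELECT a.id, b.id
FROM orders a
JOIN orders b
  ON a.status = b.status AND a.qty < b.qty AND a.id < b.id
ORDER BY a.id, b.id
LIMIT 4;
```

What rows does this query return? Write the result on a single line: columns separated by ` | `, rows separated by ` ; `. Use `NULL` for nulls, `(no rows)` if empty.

Pairs (a,b) with same status, a.qty < b.qty, a.id < b.id.
status groups: active:{4,6,9} closed:{1,5,7,8,10,11} draft:{2,12} paid:{3,13}
Ordered by (a.id, b.id); first 4.

1 | 5 ; 3 | 13 ; 4 | 9 ; 6 | 9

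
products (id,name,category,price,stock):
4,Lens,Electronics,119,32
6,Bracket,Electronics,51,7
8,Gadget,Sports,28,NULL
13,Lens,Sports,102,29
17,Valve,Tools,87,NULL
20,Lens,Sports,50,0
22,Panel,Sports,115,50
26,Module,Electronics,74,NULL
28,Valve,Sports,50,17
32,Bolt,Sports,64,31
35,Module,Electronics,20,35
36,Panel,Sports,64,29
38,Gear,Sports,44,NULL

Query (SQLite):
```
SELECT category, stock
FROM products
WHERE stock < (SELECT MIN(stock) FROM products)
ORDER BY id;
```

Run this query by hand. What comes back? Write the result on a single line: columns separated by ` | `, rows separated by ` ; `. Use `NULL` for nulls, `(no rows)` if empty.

Scalar subquery: MIN(stock) over all products rows = 0.
Keep rows where stock < that value.

(no rows)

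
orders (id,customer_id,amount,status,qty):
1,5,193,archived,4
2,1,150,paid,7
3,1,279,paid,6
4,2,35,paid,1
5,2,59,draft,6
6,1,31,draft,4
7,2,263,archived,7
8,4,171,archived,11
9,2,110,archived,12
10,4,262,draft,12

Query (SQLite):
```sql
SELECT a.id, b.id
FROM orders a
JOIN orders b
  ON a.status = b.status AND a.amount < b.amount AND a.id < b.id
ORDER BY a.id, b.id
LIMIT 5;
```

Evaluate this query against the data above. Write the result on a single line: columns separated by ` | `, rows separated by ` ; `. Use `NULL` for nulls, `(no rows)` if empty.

1 | 7 ; 2 | 3 ; 5 | 10 ; 6 | 10

Pairs (a,b) with same status, a.amount < b.amount, a.id < b.id.
status groups: archived:{1,7,8,9} draft:{5,6,10} paid:{2,3,4}
Ordered by (a.id, b.id); first 5.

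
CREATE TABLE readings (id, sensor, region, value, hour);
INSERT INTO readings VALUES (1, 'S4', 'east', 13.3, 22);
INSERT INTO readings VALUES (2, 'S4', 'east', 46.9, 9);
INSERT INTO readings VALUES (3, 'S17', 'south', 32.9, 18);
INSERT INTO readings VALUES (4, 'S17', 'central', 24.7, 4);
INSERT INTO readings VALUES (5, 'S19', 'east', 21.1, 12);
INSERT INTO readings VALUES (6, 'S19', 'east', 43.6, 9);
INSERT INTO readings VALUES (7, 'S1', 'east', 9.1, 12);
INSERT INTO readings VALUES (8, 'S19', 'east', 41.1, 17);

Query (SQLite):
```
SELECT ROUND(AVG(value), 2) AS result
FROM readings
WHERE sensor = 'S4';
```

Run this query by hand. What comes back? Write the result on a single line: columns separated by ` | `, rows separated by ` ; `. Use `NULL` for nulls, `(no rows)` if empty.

30.1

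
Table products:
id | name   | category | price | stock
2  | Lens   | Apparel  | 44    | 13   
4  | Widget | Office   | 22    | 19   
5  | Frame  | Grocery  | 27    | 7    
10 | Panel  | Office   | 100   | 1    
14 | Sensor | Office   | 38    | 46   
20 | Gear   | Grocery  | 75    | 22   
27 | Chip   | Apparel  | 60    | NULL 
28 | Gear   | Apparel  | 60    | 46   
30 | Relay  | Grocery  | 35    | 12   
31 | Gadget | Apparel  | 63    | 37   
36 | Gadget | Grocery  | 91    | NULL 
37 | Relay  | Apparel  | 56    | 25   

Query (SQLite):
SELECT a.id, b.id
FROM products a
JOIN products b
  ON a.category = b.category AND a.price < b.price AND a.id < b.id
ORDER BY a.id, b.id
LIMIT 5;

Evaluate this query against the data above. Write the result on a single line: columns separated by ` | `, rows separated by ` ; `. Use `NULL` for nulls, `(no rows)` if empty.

Pairs (a,b) with same category, a.price < b.price, a.id < b.id.
category groups: Apparel:{2,27,28,31,37} Grocery:{5,20,30,36} Office:{4,10,14}
Ordered by (a.id, b.id); first 5.

2 | 27 ; 2 | 28 ; 2 | 31 ; 2 | 37 ; 4 | 10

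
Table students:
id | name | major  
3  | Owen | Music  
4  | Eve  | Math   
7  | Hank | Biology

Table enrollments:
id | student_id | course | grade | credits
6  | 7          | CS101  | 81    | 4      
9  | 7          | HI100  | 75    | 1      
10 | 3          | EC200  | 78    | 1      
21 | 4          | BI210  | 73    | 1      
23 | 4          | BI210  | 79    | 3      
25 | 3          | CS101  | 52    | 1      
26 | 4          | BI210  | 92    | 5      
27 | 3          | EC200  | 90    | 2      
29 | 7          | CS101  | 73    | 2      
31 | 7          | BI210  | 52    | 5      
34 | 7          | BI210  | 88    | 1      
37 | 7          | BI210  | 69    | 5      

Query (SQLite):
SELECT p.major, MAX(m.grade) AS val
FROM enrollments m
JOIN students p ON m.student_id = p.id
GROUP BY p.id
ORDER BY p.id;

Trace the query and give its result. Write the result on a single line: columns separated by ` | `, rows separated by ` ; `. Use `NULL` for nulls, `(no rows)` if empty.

Music | 90 ; Math | 92 ; Biology | 88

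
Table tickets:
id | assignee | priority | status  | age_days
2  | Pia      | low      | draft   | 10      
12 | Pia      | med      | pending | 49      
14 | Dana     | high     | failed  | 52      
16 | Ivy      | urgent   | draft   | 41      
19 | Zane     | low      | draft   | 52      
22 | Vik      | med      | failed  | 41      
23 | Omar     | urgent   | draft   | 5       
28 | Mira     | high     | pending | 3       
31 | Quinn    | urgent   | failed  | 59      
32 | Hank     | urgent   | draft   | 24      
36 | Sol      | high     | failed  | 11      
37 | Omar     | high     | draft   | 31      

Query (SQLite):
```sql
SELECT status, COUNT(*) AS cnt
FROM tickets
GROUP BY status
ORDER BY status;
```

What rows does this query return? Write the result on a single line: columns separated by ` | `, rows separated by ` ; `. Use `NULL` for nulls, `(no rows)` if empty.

Partition tickets by status; compute COUNT(*) within each group.
  draft: ids {2, 16, 19, 23, 32, 37} → COUNT(*)=6
  failed: ids {14, 22, 31, 36} → COUNT(*)=4
  pending: ids {12, 28} → COUNT(*)=2

draft | 6 ; failed | 4 ; pending | 2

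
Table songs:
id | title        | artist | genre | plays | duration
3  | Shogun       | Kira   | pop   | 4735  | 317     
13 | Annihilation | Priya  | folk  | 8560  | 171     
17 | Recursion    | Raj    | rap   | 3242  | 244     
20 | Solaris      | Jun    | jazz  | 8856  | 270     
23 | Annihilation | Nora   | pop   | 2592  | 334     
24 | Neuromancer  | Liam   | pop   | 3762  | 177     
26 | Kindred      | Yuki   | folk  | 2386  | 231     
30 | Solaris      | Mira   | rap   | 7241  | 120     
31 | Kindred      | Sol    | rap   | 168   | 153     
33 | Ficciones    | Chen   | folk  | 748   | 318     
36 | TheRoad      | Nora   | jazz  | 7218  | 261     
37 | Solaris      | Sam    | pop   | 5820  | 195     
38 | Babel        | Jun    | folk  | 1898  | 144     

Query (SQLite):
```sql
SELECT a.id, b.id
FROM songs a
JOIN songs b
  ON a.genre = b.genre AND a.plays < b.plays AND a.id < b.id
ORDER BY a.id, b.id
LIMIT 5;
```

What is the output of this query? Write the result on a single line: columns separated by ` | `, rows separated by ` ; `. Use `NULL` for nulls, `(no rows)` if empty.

3 | 37 ; 17 | 30 ; 23 | 24 ; 23 | 37 ; 24 | 37

Pairs (a,b) with same genre, a.plays < b.plays, a.id < b.id.
genre groups: folk:{13,26,33,38} jazz:{20,36} pop:{3,23,24,37} rap:{17,30,31}
Ordered by (a.id, b.id); first 5.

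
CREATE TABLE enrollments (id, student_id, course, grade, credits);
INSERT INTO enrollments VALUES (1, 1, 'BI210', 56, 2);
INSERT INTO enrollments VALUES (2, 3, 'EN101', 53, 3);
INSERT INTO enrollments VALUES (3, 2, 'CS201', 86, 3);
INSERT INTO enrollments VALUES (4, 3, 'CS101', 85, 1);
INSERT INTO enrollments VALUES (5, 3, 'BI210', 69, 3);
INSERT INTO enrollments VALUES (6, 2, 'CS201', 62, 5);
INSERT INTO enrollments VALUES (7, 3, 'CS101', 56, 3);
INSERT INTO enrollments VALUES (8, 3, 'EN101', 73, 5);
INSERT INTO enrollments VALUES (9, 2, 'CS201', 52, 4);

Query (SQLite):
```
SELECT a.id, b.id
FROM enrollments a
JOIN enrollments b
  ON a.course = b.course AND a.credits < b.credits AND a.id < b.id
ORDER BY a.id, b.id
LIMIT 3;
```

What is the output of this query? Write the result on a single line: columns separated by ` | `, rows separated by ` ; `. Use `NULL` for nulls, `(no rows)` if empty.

Pairs (a,b) with same course, a.credits < b.credits, a.id < b.id.
course groups: BI210:{1,5} CS101:{4,7} CS201:{3,6,9} EN101:{2,8}
Ordered by (a.id, b.id); first 3.

1 | 5 ; 2 | 8 ; 3 | 6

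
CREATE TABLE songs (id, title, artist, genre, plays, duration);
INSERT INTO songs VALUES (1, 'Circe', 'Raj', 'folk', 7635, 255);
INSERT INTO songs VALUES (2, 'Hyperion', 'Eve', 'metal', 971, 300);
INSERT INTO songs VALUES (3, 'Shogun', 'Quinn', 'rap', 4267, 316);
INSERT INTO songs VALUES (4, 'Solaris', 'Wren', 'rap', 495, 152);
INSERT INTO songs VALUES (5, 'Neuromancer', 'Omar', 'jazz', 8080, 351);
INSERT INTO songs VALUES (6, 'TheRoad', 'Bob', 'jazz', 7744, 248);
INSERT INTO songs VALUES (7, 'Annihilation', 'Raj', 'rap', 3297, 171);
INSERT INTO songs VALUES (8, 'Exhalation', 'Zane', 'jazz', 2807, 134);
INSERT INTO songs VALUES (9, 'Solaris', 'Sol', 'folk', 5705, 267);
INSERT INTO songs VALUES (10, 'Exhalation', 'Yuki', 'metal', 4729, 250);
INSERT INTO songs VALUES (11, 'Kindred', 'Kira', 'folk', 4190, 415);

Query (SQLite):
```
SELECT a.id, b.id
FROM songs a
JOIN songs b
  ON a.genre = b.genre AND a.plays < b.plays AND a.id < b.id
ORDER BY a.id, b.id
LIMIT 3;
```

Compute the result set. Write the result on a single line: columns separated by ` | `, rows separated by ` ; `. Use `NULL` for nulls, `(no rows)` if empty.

2 | 10 ; 4 | 7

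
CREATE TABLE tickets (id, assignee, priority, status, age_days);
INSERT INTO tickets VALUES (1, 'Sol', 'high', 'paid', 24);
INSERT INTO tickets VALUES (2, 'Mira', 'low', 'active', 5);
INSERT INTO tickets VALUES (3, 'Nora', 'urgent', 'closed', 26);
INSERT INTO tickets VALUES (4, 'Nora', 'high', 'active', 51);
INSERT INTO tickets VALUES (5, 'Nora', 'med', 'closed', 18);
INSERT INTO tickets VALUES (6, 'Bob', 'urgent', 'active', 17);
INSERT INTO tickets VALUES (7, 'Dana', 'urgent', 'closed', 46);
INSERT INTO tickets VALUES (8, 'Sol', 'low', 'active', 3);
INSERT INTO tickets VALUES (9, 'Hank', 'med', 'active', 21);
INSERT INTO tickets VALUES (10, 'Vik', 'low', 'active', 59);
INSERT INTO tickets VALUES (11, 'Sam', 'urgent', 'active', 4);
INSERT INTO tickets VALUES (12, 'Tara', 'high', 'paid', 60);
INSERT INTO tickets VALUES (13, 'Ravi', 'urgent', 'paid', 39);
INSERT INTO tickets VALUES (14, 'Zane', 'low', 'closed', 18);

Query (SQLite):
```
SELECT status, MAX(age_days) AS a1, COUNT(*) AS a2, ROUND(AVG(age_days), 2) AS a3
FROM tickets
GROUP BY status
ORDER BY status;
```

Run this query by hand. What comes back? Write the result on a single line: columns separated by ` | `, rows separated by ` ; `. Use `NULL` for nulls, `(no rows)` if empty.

Group tickets by status.
Per group compute: MAX(age_days), COUNT(*), ROUND(AVG(age_days), 2).
  active: ids {2, 4, 6, 8, 9, 10, 11} → MAX(age_days)=59, COUNT(*)=7, ROUND(AVG(age_days), 2)=22.86
  closed: ids {3, 5, 7, 14} → MAX(age_days)=46, COUNT(*)=4, ROUND(AVG(age_days), 2)=27
  paid: ids {1, 12, 13} → MAX(age_days)=60, COUNT(*)=3, ROUND(AVG(age_days), 2)=41

active | 59 | 7 | 22.86 ; closed | 46 | 4 | 27 ; paid | 60 | 3 | 41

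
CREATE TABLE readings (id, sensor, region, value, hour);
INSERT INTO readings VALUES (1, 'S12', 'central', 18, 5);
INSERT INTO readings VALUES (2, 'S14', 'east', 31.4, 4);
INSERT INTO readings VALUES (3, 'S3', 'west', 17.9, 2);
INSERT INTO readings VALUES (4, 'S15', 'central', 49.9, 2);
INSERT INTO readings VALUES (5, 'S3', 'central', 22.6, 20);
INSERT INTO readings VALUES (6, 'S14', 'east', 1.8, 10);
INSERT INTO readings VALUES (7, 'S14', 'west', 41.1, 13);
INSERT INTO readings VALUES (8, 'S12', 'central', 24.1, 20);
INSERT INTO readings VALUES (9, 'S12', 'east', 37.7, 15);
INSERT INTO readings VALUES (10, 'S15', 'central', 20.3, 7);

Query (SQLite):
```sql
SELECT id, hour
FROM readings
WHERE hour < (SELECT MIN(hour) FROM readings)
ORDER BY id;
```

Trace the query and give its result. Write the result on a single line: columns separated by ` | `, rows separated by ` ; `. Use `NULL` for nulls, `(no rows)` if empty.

(no rows)

Scalar subquery: MIN(hour) over all readings rows = 2.
Keep rows where hour < that value.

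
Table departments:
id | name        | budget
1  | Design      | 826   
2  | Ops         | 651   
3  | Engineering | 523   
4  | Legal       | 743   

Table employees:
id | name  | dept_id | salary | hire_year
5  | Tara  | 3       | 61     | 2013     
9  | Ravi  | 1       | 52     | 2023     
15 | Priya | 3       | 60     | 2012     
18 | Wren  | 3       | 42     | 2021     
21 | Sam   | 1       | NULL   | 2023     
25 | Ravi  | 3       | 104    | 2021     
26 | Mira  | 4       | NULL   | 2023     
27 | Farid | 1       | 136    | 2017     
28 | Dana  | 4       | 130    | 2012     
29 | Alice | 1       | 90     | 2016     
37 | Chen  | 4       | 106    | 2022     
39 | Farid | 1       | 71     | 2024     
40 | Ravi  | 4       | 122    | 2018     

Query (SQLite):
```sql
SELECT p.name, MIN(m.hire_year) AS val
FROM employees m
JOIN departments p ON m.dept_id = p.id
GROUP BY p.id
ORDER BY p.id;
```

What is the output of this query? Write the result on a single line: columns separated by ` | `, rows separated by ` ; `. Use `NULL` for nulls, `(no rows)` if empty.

Design | 2016 ; Engineering | 2012 ; Legal | 2012

Join each employees row to its departments via dept_id.
Group joined rows by departments.id; compute MIN(m.hire_year) per group.
  1: ids {9, 21, 27, 29, 39} → MIN(m.hire_year)=2016
  3: ids {5, 15, 18, 25} → MIN(m.hire_year)=2012
  4: ids {26, 28, 37, 40} → MIN(m.hire_year)=2012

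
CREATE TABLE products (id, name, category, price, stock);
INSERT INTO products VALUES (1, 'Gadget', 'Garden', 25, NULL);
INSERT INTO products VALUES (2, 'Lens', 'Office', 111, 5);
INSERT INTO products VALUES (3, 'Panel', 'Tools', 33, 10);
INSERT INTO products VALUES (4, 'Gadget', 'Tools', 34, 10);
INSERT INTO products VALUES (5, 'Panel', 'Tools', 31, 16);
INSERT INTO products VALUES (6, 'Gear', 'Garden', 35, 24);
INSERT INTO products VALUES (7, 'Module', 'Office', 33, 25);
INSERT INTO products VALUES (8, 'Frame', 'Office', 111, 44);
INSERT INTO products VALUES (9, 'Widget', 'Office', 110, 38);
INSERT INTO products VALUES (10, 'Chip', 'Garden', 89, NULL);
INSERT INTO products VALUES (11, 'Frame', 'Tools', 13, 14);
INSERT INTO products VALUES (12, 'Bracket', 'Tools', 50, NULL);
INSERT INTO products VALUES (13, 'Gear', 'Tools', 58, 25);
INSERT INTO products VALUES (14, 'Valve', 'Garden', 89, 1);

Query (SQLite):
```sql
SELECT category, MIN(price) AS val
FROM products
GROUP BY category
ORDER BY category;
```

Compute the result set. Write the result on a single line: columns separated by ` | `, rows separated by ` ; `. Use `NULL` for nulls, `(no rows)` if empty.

Partition products by category; compute MIN(price) within each group.
  Garden: ids {1, 6, 10, 14} → MIN(price)=25
  Office: ids {2, 7, 8, 9} → MIN(price)=33
  Tools: ids {3, 4, 5, 11, 12, 13} → MIN(price)=13

Garden | 25 ; Office | 33 ; Tools | 13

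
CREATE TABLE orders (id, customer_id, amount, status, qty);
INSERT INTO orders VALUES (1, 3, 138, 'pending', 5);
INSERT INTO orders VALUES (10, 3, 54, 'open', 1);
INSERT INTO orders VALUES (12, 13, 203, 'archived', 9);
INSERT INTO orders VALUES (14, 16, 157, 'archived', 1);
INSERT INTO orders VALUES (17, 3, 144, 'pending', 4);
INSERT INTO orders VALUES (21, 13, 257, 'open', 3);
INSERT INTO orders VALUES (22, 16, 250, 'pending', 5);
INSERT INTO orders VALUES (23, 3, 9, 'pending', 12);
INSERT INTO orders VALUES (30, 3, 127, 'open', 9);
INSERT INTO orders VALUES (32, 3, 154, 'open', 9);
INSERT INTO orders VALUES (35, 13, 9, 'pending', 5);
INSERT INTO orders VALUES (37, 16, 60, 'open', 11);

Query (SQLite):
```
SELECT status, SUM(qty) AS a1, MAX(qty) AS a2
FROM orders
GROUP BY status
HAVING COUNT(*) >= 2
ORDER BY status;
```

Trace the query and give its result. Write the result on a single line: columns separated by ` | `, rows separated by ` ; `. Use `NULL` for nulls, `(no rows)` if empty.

archived | 10 | 9 ; open | 33 | 11 ; pending | 31 | 12

Group orders by status.
Per group compute: SUM(qty), MAX(qty).
HAVING: drop groups with fewer than 2 rows.
  archived: ids {12, 14} → SUM(qty)=10, MAX(qty)=9
  open: ids {10, 21, 30, 32, 37} → SUM(qty)=33, MAX(qty)=11
  pending: ids {1, 17, 22, 23, 35} → SUM(qty)=31, MAX(qty)=12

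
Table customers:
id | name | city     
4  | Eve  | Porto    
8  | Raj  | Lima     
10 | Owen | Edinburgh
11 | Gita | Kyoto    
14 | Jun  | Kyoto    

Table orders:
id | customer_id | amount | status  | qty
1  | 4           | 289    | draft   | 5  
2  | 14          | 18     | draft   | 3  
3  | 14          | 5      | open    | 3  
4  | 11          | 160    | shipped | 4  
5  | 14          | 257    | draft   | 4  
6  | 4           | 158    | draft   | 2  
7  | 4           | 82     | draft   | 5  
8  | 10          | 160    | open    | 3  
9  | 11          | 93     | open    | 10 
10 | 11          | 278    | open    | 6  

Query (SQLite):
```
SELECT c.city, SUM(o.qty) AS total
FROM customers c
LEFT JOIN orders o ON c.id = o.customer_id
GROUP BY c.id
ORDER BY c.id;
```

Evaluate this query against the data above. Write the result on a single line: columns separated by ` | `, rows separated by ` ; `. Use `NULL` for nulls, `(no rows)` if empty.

Porto | 12 ; Lima | NULL ; Edinburgh | 3 ; Kyoto | 20 ; Kyoto | 10

LEFT JOIN keeps every customers row; unmatched ones get NULL for orders columns.
Group by customers.id and compute SUM(o.qty). SUM over an all-NULL group is NULL.
  4: ids {1, 6, 7} → SUM(o.qty)=12
  8: ids {—} → SUM(o.qty)=NULL
  10: ids {8} → SUM(o.qty)=3
  11: ids {4, 9, 10} → SUM(o.qty)=20
  14: ids {2, 3, 5} → SUM(o.qty)=10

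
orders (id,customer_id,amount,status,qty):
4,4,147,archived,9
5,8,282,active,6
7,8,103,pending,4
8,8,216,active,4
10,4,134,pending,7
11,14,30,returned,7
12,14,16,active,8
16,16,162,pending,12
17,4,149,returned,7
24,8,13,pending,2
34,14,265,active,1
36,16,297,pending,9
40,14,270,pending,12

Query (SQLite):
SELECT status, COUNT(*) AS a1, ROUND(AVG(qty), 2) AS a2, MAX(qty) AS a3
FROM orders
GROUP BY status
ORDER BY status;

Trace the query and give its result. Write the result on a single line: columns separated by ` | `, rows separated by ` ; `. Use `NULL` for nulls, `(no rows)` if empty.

Group orders by status.
Per group compute: COUNT(*), ROUND(AVG(qty), 2), MAX(qty).
  active: ids {5, 8, 12, 34} → COUNT(*)=4, ROUND(AVG(qty), 2)=4.75, MAX(qty)=8
  archived: ids {4} → COUNT(*)=1, ROUND(AVG(qty), 2)=9, MAX(qty)=9
  pending: ids {7, 10, 16, 24, 36, 40} → COUNT(*)=6, ROUND(AVG(qty), 2)=7.67, MAX(qty)=12
  returned: ids {11, 17} → COUNT(*)=2, ROUND(AVG(qty), 2)=7, MAX(qty)=7

active | 4 | 4.75 | 8 ; archived | 1 | 9 | 9 ; pending | 6 | 7.67 | 12 ; returned | 2 | 7 | 7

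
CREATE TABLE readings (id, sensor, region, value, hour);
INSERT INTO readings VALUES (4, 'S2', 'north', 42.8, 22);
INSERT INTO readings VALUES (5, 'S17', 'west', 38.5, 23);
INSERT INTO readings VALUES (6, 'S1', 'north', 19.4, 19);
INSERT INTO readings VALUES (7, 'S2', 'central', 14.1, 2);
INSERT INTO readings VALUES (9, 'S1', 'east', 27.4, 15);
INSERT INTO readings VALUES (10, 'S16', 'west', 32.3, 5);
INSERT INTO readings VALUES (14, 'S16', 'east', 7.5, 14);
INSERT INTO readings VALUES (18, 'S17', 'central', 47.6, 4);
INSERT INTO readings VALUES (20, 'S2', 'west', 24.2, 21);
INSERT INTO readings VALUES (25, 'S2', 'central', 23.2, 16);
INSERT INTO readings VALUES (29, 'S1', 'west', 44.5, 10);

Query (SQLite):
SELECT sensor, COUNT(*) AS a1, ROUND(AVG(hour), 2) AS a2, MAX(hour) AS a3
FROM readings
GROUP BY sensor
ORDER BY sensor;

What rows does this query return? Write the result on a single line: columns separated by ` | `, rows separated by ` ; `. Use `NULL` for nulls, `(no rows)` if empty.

S1 | 3 | 14.67 | 19 ; S16 | 2 | 9.5 | 14 ; S17 | 2 | 13.5 | 23 ; S2 | 4 | 15.25 | 22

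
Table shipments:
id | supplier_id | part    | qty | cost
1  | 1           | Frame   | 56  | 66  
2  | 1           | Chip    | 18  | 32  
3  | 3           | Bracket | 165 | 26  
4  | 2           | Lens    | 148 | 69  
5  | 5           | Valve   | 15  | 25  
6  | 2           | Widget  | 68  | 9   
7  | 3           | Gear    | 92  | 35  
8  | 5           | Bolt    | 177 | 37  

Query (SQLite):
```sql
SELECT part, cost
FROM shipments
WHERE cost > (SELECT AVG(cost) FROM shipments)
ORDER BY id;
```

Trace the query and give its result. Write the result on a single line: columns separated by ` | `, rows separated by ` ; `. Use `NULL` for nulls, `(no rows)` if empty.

Scalar subquery: AVG(cost) over all shipments rows = 37.375.
Keep rows where cost > that value.

Frame | 66 ; Lens | 69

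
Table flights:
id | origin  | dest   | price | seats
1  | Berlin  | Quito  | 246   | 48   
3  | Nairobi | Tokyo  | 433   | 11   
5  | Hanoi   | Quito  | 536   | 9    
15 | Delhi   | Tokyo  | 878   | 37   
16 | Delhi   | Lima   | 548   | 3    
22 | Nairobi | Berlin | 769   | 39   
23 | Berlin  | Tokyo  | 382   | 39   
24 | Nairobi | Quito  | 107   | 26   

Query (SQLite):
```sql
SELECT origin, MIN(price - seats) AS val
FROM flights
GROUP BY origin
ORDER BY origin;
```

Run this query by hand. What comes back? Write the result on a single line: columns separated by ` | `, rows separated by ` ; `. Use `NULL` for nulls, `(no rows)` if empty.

For each row compute price - seats.
Group by origin; take MIN of the expression per group.
  Berlin: ids {1, 23} → MIN(price - seats)=198
  Delhi: ids {15, 16} → MIN(price - seats)=545
  Hanoi: ids {5} → MIN(price - seats)=527
  Nairobi: ids {3, 22, 24} → MIN(price - seats)=81

Berlin | 198 ; Delhi | 545 ; Hanoi | 527 ; Nairobi | 81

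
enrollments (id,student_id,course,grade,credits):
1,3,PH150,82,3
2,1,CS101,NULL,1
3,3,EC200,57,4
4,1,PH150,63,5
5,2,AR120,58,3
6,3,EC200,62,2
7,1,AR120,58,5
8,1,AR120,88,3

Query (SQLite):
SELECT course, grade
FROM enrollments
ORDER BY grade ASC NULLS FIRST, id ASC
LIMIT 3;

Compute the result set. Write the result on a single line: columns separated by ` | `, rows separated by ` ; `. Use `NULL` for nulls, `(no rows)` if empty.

CS101 | NULL ; EC200 | 57 ; AR120 | 58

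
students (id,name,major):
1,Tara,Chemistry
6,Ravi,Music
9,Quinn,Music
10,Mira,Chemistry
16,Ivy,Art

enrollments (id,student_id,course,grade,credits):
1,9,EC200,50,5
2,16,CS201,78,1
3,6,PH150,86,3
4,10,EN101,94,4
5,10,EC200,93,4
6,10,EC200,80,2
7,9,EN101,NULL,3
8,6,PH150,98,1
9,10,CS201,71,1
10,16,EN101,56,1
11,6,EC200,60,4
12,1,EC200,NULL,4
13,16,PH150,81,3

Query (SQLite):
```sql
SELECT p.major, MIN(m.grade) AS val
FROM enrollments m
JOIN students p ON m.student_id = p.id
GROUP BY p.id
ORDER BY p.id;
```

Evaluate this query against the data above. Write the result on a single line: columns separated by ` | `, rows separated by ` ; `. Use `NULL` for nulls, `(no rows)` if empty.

Chemistry | NULL ; Music | 60 ; Music | 50 ; Chemistry | 71 ; Art | 56

Join each enrollments row to its students via student_id.
Group joined rows by students.id; compute MIN(m.grade) per group.
  1: ids {12} → MIN(m.grade)=NULL
  6: ids {3, 8, 11} → MIN(m.grade)=60
  9: ids {1, 7} → MIN(m.grade)=50
  10: ids {4, 5, 6, 9} → MIN(m.grade)=71
  16: ids {2, 10, 13} → MIN(m.grade)=56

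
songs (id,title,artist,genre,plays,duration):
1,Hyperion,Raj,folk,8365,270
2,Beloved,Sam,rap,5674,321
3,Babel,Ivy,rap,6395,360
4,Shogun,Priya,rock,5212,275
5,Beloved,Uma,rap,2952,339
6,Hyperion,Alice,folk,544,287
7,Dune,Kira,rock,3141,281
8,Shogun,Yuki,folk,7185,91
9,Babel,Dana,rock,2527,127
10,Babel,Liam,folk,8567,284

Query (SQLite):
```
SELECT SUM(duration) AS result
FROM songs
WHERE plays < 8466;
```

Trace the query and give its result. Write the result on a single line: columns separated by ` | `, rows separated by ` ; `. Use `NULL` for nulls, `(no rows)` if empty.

Rows where plays < 8466 → duration values: [270, 321, 360, 275, 339, 287, 281, 91, 127].
SUM of non-NULL values = 2351.

2351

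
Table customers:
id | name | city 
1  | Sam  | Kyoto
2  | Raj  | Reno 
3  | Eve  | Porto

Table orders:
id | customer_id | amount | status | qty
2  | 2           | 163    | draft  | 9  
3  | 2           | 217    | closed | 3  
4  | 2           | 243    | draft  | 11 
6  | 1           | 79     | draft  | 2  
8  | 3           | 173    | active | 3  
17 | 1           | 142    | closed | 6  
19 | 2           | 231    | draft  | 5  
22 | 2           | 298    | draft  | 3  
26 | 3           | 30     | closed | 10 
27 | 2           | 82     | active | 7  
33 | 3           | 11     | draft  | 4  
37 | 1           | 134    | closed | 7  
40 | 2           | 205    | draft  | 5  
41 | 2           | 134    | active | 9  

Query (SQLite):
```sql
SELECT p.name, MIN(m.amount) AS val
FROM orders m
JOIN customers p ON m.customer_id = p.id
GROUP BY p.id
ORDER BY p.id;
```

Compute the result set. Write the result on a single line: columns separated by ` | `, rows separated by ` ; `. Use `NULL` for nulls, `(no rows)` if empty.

Sam | 79 ; Raj | 82 ; Eve | 11

Join each orders row to its customers via customer_id.
Group joined rows by customers.id; compute MIN(m.amount) per group.
  1: ids {6, 17, 37} → MIN(m.amount)=79
  2: ids {2, 3, 4, 19, 22, 27, 40, 41} → MIN(m.amount)=82
  3: ids {8, 26, 33} → MIN(m.amount)=11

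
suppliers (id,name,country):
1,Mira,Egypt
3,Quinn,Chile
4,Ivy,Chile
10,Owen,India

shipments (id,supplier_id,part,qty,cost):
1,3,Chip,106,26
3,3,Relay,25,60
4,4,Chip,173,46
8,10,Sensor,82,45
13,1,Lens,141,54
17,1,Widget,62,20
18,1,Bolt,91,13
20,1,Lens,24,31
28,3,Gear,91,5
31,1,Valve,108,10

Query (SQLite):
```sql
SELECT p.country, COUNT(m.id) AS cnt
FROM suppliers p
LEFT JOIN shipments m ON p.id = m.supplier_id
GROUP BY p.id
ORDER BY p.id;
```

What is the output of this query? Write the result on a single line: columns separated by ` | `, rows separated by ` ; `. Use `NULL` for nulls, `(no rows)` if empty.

Egypt | 5 ; Chile | 3 ; Chile | 1 ; India | 1

LEFT JOIN keeps every suppliers row; unmatched ones get NULL for shipments columns.
Group by suppliers.id and compute COUNT(m.id). COUNT(col) of an all-NULL group is 0.
  1: ids {13, 17, 18, 20, 31} → COUNT(m.id)=5
  3: ids {1, 3, 28} → COUNT(m.id)=3
  4: ids {4} → COUNT(m.id)=1
  10: ids {8} → COUNT(m.id)=1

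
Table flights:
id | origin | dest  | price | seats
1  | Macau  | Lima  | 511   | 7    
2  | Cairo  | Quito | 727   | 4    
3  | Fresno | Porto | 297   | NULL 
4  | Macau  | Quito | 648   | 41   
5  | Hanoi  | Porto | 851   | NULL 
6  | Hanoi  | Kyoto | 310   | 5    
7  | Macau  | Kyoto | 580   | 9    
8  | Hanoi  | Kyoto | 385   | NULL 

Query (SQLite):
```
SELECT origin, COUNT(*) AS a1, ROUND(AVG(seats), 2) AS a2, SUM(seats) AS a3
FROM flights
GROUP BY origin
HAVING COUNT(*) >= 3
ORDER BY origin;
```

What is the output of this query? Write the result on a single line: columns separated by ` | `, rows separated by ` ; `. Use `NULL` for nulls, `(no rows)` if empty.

Group flights by origin.
Per group compute: COUNT(*), ROUND(AVG(seats), 2), SUM(seats).
HAVING: drop groups with fewer than 3 rows.
  Cairo: ids {2} → COUNT(*)=1, ROUND(AVG(seats), 2)=4, SUM(seats)=4
  Fresno: ids {3} → COUNT(*)=1, ROUND(AVG(seats), 2)=NULL, SUM(seats)=NULL
  Hanoi: ids {5, 6, 8} → COUNT(*)=3, ROUND(AVG(seats), 2)=5, SUM(seats)=5
  Macau: ids {1, 4, 7} → COUNT(*)=3, ROUND(AVG(seats), 2)=19, SUM(seats)=57

Hanoi | 3 | 5 | 5 ; Macau | 3 | 19 | 57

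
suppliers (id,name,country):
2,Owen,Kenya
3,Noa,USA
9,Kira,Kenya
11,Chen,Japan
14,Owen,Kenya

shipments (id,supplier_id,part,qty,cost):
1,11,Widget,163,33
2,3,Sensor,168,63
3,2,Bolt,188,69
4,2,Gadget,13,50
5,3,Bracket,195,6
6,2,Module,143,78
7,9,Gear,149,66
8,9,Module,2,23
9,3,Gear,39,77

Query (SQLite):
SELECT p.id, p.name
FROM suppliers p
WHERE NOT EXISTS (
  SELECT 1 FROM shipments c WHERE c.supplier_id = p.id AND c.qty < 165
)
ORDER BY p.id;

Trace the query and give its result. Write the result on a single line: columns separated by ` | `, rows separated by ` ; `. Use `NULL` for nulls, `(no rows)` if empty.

14 | Owen

For each suppliers row, check whether any shipments with matching supplier_id has qty < 165.
Keep rows where that is false.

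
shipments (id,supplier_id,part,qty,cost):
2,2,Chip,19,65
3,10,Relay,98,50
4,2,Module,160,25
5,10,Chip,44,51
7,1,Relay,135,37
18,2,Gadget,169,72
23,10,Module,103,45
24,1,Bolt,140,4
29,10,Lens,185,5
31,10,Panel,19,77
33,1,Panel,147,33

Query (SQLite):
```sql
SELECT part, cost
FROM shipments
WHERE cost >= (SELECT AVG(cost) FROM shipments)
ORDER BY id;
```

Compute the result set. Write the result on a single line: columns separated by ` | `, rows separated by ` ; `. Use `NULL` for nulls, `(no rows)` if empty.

Chip | 65 ; Relay | 50 ; Chip | 51 ; Gadget | 72 ; Module | 45 ; Panel | 77

Scalar subquery: AVG(cost) over all shipments rows = 42.181818 (≈; comparison uses full precision).
Keep rows where cost >= that value.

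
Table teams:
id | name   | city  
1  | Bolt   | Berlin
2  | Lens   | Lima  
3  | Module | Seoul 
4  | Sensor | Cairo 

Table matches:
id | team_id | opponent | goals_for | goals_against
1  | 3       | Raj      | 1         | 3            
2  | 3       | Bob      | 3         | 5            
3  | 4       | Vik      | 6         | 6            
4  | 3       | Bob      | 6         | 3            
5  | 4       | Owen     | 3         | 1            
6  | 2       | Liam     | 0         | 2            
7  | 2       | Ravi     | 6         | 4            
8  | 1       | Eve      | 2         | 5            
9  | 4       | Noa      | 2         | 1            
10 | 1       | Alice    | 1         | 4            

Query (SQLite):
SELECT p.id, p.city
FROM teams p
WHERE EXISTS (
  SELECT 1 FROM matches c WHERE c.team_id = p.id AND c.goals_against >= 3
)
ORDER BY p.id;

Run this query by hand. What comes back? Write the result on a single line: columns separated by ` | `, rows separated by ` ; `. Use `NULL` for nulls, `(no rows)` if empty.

For each teams row, check whether any matches with matching team_id has goals_against >= 3.
Keep rows where that is true.

1 | Berlin ; 2 | Lima ; 3 | Seoul ; 4 | Cairo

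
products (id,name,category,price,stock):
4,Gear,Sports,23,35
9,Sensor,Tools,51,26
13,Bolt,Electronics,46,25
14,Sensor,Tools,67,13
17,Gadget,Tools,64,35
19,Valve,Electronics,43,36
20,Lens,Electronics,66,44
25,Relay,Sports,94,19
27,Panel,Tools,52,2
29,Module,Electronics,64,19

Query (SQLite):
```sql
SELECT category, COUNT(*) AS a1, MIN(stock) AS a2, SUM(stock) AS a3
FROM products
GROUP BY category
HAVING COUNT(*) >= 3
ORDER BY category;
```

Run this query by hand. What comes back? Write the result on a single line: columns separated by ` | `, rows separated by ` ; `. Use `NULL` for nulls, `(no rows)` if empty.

Electronics | 4 | 19 | 124 ; Tools | 4 | 2 | 76

Group products by category.
Per group compute: COUNT(*), MIN(stock), SUM(stock).
HAVING: drop groups with fewer than 3 rows.
  Electronics: ids {13, 19, 20, 29} → COUNT(*)=4, MIN(stock)=19, SUM(stock)=124
  Sports: ids {4, 25} → COUNT(*)=2, MIN(stock)=19, SUM(stock)=54
  Tools: ids {9, 14, 17, 27} → COUNT(*)=4, MIN(stock)=2, SUM(stock)=76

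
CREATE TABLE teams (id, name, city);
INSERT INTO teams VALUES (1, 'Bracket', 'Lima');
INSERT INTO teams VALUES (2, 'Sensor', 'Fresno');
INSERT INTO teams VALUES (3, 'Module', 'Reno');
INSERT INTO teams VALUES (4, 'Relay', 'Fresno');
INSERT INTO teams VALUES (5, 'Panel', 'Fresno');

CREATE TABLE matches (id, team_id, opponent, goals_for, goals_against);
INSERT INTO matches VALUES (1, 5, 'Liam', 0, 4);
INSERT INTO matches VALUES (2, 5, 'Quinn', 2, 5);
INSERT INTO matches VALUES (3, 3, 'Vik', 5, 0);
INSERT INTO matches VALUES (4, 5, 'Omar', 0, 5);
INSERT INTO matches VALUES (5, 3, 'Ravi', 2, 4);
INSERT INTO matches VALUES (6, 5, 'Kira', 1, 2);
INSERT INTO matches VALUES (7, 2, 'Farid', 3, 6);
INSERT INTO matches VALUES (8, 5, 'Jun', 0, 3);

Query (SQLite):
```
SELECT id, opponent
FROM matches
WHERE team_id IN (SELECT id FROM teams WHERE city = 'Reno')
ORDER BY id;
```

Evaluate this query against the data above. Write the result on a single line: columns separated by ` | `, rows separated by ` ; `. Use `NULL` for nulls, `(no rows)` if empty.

3 | Vik ; 5 | Ravi

Inner query: teams.id where city = 'Reno'.
Outer: keep matches rows whose team_id is in that set.
Inner query → {3}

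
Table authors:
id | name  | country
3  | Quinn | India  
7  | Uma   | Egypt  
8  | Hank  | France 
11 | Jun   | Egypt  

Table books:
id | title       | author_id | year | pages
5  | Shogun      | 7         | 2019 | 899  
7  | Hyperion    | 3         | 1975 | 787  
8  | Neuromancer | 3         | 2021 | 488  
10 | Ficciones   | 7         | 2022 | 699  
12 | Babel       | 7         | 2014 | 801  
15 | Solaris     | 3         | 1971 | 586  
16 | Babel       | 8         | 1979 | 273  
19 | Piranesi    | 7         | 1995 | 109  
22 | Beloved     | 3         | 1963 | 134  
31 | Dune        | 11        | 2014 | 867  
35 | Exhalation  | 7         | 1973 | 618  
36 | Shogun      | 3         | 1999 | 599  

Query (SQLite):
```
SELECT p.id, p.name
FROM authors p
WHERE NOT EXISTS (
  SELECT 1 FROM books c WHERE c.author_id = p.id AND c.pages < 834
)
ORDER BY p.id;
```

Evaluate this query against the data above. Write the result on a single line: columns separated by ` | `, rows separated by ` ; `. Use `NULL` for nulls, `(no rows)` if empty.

11 | Jun

For each authors row, check whether any books with matching author_id has pages < 834.
Keep rows where that is false.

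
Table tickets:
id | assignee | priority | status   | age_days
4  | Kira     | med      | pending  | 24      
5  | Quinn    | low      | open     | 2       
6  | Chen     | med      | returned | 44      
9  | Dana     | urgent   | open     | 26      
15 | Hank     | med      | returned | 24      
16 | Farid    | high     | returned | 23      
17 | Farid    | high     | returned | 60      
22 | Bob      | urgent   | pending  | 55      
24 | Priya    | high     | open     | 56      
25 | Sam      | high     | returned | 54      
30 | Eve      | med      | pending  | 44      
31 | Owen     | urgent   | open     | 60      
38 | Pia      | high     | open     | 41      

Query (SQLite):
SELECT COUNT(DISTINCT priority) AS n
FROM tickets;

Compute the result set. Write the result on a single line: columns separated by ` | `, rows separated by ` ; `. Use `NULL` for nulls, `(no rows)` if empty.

Count distinct non-NULL priority values.

4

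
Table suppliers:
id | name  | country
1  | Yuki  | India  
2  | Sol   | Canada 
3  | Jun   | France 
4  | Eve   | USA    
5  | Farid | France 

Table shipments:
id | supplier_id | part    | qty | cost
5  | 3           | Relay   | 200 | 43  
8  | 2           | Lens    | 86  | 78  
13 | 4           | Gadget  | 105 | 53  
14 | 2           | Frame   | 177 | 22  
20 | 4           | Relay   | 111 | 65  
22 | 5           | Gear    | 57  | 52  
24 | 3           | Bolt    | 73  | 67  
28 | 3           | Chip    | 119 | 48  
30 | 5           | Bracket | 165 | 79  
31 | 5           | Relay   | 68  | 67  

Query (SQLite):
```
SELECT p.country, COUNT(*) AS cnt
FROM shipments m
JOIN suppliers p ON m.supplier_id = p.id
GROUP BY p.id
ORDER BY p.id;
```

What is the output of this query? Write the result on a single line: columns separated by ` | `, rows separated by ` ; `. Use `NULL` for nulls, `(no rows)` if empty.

Canada | 2 ; France | 3 ; USA | 2 ; France | 3

Join each shipments row to its suppliers via supplier_id.
Group joined rows by suppliers.id; compute COUNT(*) per group.
  2: ids {8, 14} → COUNT(*)=2
  3: ids {5, 24, 28} → COUNT(*)=3
  4: ids {13, 20} → COUNT(*)=2
  5: ids {22, 30, 31} → COUNT(*)=3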